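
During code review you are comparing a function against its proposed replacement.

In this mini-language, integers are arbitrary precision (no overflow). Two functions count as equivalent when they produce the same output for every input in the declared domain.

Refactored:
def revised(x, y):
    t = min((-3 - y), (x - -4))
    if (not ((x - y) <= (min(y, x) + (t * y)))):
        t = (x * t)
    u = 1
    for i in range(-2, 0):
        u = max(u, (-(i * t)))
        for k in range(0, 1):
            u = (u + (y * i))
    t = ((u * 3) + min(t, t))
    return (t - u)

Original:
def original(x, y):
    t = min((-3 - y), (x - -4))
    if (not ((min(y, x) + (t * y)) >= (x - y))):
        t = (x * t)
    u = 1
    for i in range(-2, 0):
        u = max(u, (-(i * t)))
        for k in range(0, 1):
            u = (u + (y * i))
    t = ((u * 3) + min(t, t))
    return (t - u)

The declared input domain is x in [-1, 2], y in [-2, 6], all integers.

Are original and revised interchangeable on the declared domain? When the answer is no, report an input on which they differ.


Behavior is preserved: although comparison usage differs, the outputs never diverge.
One worked example (x=2, y=5) — original: t=-8, then (not ((min(y, x) + (t * y)) >= (x - y))) is true, then t=-16, then u=1, then (i=-2), then u=1, then (k=0), then u=-9, then (i=-1), then u=-9, then (k=0), then u=-14, then t=-58, then returns -44; revised: t=-8, then (not ((x - y) <= (min(y, x) + (t * y)))) is true, then t=-16, then u=1, then (i=-2), then u=1, then (k=0), then u=-9, then (i=-1), then u=-9, then (k=0), then u=-14, then t=-58, then returns -44; agreement on -44.
Checked all 36 inputs in the declared domain: the outputs agree on every one.
verdict: equivalent


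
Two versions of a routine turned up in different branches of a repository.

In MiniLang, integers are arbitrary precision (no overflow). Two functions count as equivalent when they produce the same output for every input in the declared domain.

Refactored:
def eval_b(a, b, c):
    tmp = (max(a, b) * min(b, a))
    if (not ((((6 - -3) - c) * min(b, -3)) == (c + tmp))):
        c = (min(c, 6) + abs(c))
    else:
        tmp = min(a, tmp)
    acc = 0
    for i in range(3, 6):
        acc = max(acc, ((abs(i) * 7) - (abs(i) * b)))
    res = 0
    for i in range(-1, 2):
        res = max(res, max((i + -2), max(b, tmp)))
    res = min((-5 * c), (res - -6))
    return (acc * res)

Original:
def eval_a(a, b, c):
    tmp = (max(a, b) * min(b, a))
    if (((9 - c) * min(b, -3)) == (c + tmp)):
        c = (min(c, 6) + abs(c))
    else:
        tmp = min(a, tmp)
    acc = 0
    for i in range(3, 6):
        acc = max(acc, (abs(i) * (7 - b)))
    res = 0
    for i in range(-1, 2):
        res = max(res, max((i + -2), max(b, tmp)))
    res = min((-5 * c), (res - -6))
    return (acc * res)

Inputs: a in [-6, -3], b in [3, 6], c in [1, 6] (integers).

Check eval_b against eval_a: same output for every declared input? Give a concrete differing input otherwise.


Not equivalent: a=-6, b=3, c=1 separates them (-100 vs -200).
eval_a: tmp := -18 | (((9 - c) * min(b, -3)) == (c + tmp)): false | tmp := -18 | acc := 0 | iter i=3: | acc := 12 | iter i=4: | acc := 16 | iter i=5: | acc := 20 | res := 0 | iter i=-1: | res := 3 | iter i=0: | res := 3 | iter i=1: | res := 3 | res := -5 | result -100
eval_b: tmp := -18 | (not ((((6 - -3) - c) * min(b, -3)) == (c + tmp))): true | c := 2 | acc := 0 | iter i=3: | acc := 12 | iter i=4: | acc := 16 | iter i=5: | acc := 20 | res := 0 | iter i=-1: | res := 3 | iter i=0: | res := 3 | iter i=1: | res := 3 | res := -10 | result -200
verdict: not equivalent; witness: a=-6, b=3, c=1


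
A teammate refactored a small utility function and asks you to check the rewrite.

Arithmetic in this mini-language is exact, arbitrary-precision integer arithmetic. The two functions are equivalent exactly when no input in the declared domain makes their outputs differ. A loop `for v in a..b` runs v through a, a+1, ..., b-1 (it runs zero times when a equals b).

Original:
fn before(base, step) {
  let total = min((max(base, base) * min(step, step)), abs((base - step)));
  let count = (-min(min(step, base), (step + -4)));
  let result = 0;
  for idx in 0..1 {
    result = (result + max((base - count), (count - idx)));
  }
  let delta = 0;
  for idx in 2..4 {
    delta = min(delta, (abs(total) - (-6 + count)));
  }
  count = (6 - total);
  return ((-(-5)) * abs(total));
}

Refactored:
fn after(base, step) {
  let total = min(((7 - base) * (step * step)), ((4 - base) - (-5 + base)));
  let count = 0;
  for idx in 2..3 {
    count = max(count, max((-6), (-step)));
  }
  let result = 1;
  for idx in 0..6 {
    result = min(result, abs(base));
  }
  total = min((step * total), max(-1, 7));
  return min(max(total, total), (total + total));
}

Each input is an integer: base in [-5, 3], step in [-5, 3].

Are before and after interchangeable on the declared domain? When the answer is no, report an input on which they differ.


Take base=-5, step=-5.
before: total=0, then count=9, then result=0, then (idx=0), then result=9, then delta=0, then (idx=2), then delta=-3, then (idx=3), then delta=-3, then count=6, then returns 0
after: total=19, then count=0, then (idx=2), then count=5, then result=1, then (idx=0), then result=1, then (idx=1), then result=1, then (idx=2), then result=1, then (idx=3), then result=1, then (idx=4), then result=1, then (idx=5), then result=1, then total=-95, then returns -190
0 and -190 differ, so these are not the same function on this domain.
verdict: not equivalent; witness: base=-5, step=-5


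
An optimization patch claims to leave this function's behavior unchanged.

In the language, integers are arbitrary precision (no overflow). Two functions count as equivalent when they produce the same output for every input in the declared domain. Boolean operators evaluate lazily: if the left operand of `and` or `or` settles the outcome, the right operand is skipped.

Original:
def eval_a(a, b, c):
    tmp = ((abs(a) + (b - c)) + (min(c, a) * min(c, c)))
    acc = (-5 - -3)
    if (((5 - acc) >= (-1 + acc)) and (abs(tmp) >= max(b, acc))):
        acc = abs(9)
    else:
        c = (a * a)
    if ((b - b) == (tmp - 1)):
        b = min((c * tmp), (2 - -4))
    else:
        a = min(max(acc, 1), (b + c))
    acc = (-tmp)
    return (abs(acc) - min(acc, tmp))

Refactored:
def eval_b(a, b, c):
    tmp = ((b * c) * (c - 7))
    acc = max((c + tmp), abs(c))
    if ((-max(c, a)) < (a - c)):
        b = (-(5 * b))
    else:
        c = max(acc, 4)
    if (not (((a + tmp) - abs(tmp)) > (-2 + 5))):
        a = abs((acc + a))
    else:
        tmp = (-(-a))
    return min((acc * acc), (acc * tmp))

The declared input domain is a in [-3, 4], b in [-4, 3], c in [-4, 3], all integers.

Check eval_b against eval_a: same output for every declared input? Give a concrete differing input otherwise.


Run the pair on a=-3, b=-4, c=-4.
eval_a: tmp := 19 | acc := -2 | (((5 - acc) >= (-1 + acc)) and (abs(tmp) >= max(b, acc))): true | acc := 9 | ((b - b) == (tmp - 1)): false | a := -8 | acc := -19 | result 38
eval_b: tmp := -176 | acc := 4 | ((-max(c, a)) < (a - c)): false | c := 4 | (not (((a + tmp) - abs(tmp)) > (-2 + 5))): true | a := 1 | result -704
38 and -704 differ, so these are not the same function on this domain.
verdict: not equivalent; witness: a=-3, b=-4, c=-4


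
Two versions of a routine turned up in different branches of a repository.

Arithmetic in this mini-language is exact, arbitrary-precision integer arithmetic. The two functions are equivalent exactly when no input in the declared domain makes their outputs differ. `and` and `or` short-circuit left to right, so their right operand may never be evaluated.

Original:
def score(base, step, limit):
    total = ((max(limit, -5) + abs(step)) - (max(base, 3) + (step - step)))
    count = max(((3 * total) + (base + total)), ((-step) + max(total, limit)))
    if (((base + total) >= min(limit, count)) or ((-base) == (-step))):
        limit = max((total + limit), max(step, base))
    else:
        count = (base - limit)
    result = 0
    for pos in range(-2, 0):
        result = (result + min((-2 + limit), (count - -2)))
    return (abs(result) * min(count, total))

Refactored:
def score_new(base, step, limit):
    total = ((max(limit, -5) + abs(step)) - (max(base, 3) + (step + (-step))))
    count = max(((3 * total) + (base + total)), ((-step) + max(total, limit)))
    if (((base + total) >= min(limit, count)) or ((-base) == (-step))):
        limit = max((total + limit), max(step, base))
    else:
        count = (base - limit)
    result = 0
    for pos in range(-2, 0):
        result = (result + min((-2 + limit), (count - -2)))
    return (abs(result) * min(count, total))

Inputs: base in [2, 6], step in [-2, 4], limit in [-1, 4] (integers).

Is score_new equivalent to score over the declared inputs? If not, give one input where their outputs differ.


Equivalent — the differences include arithmetic usage differs, yet no declared input distinguishes the two.
As a probe, take base=4, step=1, limit=0: score runs total := -3 | count := -1 | (((base + total) >= min(limit, count)) or ((-base) == (-step))): true | limit := 4 | result := 0 | iter pos=-2: | result := 1 | iter pos=-1: | result := 2 | result -6; score_new runs total := -3 | count := -1 | (((base + total) >= min(limit, count)) or ((-base) == (-step))): true | limit := 4 | result := 0 | iter pos=-2: | result := 1 | iter pos=-1: | result := 2 | result -6; both end at -6.
Sweeping the whole domain (210 inputs) finds no disagreement.
verdict: equivalent


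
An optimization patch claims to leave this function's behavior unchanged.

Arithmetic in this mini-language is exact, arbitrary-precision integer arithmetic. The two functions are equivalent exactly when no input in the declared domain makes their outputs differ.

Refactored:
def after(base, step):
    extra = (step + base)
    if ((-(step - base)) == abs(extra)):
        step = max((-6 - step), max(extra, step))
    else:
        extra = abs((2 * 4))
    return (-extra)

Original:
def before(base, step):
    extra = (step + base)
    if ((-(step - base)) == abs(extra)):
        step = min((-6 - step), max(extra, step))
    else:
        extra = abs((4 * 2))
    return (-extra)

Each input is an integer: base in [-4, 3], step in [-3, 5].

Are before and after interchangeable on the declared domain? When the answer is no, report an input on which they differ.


The suspicious edit (`min((-6 - step), max(extra, step))` became `max((-6 - step), max(extra, step))`) never changes the result for any input inside the declared domain.
One worked example (base=2, step=-1) — before: extra = 1; ((-(step - base)) == abs(extra)) -> false; extra = 8; return -8; after: extra = 1; ((-(step - base)) == abs(extra)) -> false; extra = 8; return -8; agreement on -8.
Across all 72 domain points the two functions coincide.
verdict: equivalent


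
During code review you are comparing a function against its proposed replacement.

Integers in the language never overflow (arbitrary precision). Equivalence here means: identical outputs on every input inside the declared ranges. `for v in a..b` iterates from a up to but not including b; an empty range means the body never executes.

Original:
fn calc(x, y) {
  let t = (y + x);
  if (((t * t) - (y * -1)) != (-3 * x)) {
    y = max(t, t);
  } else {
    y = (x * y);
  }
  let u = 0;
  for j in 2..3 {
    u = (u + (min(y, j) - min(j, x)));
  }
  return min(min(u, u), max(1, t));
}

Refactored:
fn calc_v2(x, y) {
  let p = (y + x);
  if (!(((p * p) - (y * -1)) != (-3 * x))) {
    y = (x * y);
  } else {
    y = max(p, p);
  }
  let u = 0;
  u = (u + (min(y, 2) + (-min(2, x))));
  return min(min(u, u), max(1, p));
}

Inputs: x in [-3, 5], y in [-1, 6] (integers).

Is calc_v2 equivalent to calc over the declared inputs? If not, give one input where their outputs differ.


Comparing the listings, the differences include: constant usage differs, arithmetic usage differs, statement counts differ, loop structure differs, boolean connective usage differs, local variable names differ.
Tracing x=1, y=5: calc: t=6, then (((t * t) - (y * -1)) != (-3 * x)) is true, then y=6, then u=0, then (j=2), then u=1, then returns 1 | calc_v2: p=6, then (!(((p * p) - (y * -1)) != (-3 * x))) is false, then y=6, then u=0, then u=1, then returns 1 — matching result 1.
Across all 72 domain points the two functions coincide.
verdict: equivalent


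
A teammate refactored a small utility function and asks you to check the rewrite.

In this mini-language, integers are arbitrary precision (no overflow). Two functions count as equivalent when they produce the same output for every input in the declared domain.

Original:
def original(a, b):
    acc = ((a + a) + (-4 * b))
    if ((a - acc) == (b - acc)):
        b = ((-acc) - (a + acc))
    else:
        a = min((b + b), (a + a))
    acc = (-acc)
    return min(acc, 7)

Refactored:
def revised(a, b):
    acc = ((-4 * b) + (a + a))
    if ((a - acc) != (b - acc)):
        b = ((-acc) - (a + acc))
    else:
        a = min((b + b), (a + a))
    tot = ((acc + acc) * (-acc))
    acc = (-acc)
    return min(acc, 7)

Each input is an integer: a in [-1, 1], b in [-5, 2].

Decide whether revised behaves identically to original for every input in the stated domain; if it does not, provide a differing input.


The suspicious edit (`((a - acc) == (b - acc))` became `((a - acc) != (b - acc))`) never changes the result for any input inside the declared domain; all 24 inputs agree.
verdict: equivalent


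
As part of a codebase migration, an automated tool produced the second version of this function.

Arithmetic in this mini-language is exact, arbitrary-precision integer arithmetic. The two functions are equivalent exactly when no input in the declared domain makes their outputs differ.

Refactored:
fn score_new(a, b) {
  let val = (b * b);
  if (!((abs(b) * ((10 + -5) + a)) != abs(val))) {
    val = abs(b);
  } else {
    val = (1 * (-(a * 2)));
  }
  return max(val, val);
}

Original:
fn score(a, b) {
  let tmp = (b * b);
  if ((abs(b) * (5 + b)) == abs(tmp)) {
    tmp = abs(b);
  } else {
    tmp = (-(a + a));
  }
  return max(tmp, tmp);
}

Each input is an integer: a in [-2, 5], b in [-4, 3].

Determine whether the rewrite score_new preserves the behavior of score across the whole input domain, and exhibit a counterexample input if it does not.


On input a=-2, b=-3, score returns 4 while score_new returns 3.
verdict: not equivalent; witness: a=-2, b=-3


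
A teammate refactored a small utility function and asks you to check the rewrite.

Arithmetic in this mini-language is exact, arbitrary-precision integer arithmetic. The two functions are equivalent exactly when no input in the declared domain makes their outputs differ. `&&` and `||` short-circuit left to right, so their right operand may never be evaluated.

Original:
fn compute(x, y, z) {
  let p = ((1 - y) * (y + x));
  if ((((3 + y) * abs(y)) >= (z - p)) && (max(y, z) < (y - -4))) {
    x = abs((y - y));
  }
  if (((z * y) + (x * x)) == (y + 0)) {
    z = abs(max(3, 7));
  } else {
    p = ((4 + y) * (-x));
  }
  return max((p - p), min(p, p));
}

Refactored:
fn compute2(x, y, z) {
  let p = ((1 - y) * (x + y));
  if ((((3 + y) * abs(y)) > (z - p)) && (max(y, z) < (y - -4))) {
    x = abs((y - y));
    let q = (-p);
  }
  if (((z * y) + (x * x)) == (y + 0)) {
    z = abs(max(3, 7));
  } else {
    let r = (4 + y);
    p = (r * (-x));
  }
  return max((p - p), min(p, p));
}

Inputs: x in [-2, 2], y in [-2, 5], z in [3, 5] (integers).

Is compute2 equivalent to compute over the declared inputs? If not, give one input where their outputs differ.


Try x=-2, y=1, z=4.
compute: p becomes 0; next ((((3 + y) * abs(y)) >= (z - p)) && (max(y, z) < (y - -4))) evaluates to true; next x becomes 0; next (((z * y) + (x * x)) == (y + 0)) evaluates to false; next p becomes 0; next final value 0
compute2: p becomes 0; next ((((3 + y) * abs(y)) > (z - p)) && (max(y, z) < (y - -4))) evaluates to false; next (((z * y) + (x * x)) == (y + 0)) evaluates to false; next r becomes 5; next p becomes 10; next final value 10
0 vs 10 — the two versions disagree here.
verdict: not equivalent; witness: x=-2, y=1, z=4


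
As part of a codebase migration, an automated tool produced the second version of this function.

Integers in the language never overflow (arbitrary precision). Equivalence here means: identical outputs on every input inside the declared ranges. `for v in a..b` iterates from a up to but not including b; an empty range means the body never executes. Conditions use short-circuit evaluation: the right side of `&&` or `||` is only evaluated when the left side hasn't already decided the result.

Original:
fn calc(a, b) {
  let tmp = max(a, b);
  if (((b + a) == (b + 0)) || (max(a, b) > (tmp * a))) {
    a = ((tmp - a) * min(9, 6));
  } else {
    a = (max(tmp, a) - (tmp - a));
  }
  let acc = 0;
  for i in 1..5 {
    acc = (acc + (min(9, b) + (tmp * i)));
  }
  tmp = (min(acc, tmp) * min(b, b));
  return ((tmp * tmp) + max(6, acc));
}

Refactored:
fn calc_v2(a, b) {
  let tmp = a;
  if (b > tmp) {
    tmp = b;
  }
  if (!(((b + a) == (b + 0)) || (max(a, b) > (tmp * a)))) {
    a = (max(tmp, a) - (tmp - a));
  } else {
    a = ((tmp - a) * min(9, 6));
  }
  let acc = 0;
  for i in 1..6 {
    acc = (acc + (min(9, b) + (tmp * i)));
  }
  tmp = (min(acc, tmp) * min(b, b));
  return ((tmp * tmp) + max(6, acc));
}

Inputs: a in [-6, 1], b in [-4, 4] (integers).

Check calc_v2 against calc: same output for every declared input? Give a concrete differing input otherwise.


a=-6, b=-4 yields 50182 from calc but 102406 from calc_v2.
verdict: not equivalent; witness: a=-6, b=-4


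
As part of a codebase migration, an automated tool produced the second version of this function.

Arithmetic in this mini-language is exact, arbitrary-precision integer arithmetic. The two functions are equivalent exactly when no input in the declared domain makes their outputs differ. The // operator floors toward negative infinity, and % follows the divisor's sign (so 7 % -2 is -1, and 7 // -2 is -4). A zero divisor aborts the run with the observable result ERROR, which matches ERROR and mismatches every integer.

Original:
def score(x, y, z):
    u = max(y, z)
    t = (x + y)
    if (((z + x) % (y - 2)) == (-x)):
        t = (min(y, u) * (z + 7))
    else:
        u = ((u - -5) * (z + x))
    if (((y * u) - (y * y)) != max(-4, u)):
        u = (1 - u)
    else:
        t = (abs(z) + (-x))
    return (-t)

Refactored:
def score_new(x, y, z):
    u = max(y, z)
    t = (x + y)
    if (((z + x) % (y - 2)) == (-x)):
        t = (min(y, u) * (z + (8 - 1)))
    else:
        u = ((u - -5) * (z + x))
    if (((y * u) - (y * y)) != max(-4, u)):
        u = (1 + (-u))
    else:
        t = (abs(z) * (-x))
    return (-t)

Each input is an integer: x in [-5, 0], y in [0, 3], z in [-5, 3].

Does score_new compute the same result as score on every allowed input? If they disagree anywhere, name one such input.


These are not equivalent — on x=-3, y=0, z=3 the outputs split (-6 vs -9).
score: u becomes 3; next t becomes -3; next (((z + x) % (y - 2)) == (-x)) evaluates to false; next u becomes 0; next (((y * u) - (y * y)) != max(-4, u)) evaluates to false; next t becomes 6; next final value -6
score_new: u becomes 3; next t becomes -3; next (((z + x) % (y - 2)) == (-x)) evaluates to false; next u becomes 0; next (((y * u) - (y * y)) != max(-4, u)) evaluates to false; next t becomes 9; next final value -9
verdict: not equivalent; witness: x=-3, y=0, z=3


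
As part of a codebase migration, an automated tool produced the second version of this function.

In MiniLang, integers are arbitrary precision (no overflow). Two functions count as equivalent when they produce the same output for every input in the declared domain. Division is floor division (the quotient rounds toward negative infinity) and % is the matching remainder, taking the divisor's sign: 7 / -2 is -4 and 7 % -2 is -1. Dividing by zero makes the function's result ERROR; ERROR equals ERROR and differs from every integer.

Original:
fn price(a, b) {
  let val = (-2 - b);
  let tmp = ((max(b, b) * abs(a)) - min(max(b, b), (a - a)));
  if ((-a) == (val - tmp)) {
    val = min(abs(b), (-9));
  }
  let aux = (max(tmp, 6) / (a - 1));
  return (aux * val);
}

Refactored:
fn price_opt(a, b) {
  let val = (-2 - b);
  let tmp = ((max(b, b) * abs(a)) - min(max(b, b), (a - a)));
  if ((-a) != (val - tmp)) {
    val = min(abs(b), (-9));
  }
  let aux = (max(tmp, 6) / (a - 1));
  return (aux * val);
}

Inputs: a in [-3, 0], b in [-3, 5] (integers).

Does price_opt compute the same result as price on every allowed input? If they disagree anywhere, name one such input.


Take a=-3, b=-3.
price: val := 1 | tmp := -6 | ((-a) == (val - tmp)): false | aux := -2 | result -2
price_opt: val := 1 | tmp := -6 | ((-a) != (val - tmp)): true | val := -9 | aux := -2 | result 18
-2 and 18 differ, so these are not the same function on this domain.
verdict: not equivalent; witness: a=-3, b=-3


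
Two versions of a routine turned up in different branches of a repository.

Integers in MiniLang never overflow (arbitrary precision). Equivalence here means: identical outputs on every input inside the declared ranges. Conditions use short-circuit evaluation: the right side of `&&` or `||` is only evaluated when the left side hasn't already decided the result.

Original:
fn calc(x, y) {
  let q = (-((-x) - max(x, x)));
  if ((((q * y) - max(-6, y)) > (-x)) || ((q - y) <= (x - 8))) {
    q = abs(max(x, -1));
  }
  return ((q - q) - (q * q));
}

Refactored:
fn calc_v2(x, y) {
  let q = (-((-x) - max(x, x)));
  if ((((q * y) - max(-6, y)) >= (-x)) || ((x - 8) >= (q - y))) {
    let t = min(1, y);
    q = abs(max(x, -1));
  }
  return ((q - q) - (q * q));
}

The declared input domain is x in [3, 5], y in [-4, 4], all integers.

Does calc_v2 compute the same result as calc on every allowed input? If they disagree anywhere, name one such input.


The edit looks behavioral (`(((q * y) - max(-6, y)) > (-x))` became `(((q * y) - max(-6, y)) >= (-x))`), but over these ranges it never changes the outcome; all 27 inputs agree.
verdict: equivalent


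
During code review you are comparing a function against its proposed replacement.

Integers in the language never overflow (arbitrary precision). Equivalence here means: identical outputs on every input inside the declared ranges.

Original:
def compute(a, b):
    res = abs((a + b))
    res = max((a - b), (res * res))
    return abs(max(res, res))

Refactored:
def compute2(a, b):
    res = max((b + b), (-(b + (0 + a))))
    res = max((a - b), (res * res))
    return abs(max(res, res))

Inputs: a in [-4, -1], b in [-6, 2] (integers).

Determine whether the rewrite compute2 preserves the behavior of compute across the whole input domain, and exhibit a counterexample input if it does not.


Try a=-4, b=2.
compute: res := 2 | res := 4 | result 4
compute2: res := 4 | res := 16 | result 16
4 vs 16 — the two versions disagree here.
verdict: not equivalent; witness: a=-4, b=2


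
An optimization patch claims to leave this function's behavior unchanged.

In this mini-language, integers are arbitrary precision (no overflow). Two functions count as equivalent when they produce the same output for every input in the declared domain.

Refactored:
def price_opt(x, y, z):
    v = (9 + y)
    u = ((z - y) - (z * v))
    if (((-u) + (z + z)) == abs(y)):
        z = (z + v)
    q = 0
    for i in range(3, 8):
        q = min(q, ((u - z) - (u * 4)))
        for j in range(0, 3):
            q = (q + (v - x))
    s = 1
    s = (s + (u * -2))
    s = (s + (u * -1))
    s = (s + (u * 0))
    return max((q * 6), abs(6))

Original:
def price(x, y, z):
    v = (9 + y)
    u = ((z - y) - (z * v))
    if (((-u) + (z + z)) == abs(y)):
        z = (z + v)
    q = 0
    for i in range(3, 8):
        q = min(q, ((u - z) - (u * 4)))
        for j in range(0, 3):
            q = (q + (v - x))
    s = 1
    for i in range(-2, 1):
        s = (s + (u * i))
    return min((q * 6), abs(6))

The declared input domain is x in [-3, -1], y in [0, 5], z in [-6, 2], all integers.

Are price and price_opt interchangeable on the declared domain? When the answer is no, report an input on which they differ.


Not equivalent: x=-3, y=0, z=-6 separates them (-612 vs 6).
price: v=9, then u=48, then (((-u) + (z + z)) == abs(y)) is false, then q=0, then (i=3), then q=-138, then (j=0), then q=-126, then (j=1), then q=-114, then (j=2), then q=-102, then (i=4), then q=-138, then (j=0), then q=-126, then (j=1), then q=-114, then (j=2), then q=-102, then (i=5), then q=-138, then (j=0), then q=-126, then (j=1), then q=-114, then (j=2), then q=-102, then (i=6), then q=-138, then (j=0), then q=-126, then (j=1), then q=-114, then (j=2), then q=-102, then (i=7), then q=-138, then (j=0), then q=-126, then (j=1), then q=-114, then (j=2), then q=-102, then s=1, then (i=-2), then s=-95, then (i=-1), then s=-143, then (i=0), then s=-143, then returns -612
price_opt: v=9, then u=48, then (((-u) + (z + z)) == abs(y)) is false, then q=0, then (i=3), then q=-138, then (j=0), then q=-126, then (j=1), then q=-114, then (j=2), then q=-102, then (i=4), then q=-138, then (j=0), then q=-126, then (j=1), then q=-114, then (j=2), then q=-102, then (i=5), then q=-138, then (j=0), then q=-126, then (j=1), then q=-114, then (j=2), then q=-102, then (i=6), then q=-138, then (j=0), then q=-126, then (j=1), then q=-114, then (j=2), then q=-102, then (i=7), then q=-138, then (j=0), then q=-126, then (j=1), then q=-114, then (j=2), then q=-102, then s=1, then s=-95, then s=-143, then s=-143, then returns 6
verdict: not equivalent; witness: x=-3, y=0, z=-6


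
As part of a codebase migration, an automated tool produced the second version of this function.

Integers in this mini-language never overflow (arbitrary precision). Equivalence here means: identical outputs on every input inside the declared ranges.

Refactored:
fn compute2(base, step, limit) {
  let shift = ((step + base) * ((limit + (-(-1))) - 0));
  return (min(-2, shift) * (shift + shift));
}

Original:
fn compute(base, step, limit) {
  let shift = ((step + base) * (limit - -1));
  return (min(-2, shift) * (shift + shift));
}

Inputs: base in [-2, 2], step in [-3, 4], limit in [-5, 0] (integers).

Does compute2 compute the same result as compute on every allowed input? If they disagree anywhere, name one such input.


Comparing the listings, the differences include: constant usage differs, plus arithmetic usage differs.
Spot check at base=1, step=4, limit=-4 — compute: shift := -15 | result 450. compute2: shift := -15 | result 450. Both give 450.
Sweeping the whole domain (240 inputs) finds no disagreement.
verdict: equivalent


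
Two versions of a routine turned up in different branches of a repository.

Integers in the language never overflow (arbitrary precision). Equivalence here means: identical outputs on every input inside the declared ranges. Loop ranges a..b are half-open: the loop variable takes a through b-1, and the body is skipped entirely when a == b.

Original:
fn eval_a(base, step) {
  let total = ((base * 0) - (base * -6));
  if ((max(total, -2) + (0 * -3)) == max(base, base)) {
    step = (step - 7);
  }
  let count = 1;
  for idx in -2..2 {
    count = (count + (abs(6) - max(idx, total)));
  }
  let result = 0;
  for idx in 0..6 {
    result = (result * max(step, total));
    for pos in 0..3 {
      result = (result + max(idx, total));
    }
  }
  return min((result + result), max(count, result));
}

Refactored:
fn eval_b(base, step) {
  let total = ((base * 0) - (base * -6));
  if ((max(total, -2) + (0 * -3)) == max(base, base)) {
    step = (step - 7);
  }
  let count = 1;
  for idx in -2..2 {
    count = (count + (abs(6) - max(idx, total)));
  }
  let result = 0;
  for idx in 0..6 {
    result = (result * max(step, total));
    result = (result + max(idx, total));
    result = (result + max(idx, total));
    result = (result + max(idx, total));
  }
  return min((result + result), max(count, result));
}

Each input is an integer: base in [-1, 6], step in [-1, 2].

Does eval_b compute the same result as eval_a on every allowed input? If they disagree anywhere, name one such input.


Changes here: statement counts differ, and local variable names differ, and min/max/abs usage differs, and loop structure differs, and arithmetic usage differs; the full 32-point sweep finds no disagreement.
verdict: equivalent


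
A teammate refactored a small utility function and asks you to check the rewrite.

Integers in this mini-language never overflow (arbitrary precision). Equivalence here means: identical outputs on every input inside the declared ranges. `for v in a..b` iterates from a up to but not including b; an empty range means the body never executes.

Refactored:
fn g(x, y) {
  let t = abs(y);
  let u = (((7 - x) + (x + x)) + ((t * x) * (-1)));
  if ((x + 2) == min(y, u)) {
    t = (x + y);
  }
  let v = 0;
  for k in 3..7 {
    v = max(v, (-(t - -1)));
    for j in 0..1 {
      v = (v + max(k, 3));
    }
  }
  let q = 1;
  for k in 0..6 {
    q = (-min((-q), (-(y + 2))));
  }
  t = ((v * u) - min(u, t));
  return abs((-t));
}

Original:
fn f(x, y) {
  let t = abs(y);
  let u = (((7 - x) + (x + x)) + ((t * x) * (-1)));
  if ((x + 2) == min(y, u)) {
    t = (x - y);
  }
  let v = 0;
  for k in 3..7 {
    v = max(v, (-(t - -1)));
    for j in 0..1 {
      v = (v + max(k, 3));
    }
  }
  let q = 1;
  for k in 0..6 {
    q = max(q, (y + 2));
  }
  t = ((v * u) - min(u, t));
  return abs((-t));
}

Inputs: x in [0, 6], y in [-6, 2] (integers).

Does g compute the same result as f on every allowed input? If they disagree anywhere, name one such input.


There is a counterexample at x=0, y=2: 135 on one side, 124 on the other.
f: t = 2; u = 7; ((x + 2) == min(y, u)) -> true; t = -2; v = 0; [k=3]; v = 1; [j=0]; v = 4; [k=4]; v = 4; [j=0]; v = 8; [k=5]; v = 8; [j=0]; v = 13; [k=6]; v = 13; [j=0]; v = 19; q = 1; [k=0]; q = 4; [k=1]; q = 4; [k=2]; q = 4; [k=3]; q = 4; [k=4]; q = 4; [k=5]; q = 4; t = 135; return 135
g: t = 2; u = 7; ((x + 2) == min(y, u)) -> true; t = 2; v = 0; [k=3]; v = 0; [j=0]; v = 3; [k=4]; v = 3; [j=0]; v = 7; [k=5]; v = 7; [j=0]; v = 12; [k=6]; v = 12; [j=0]; v = 18; q = 1; [k=0]; q = 4; [k=1]; q = 4; [k=2]; q = 4; [k=3]; q = 4; [k=4]; q = 4; [k=5]; q = 4; t = 124; return 124
verdict: not equivalent; witness: x=0, y=2


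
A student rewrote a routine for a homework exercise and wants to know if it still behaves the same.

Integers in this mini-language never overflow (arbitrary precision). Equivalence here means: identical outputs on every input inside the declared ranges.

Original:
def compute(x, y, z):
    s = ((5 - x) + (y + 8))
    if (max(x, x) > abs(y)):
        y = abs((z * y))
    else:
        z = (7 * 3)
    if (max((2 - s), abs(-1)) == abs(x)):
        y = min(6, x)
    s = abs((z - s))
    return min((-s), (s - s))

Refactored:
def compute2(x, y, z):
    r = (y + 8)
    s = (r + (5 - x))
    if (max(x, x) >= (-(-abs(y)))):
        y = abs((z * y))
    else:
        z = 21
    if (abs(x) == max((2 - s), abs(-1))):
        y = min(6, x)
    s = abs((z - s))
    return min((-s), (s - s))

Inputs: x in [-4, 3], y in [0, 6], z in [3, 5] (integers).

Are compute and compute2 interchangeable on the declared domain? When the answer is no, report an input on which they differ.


Run the pair on x=0, y=0, z=3.
compute: s becomes 13; next (max(x, x) > abs(y)) evaluates to false; next z becomes 21; next (max((2 - s), abs(-1)) == abs(x)) evaluates to false; next s becomes 8; next final value -8
compute2: r becomes 8; next s becomes 13; next (max(x, x) >= (-(-abs(y)))) evaluates to true; next y becomes 0; next (abs(x) == max((2 - s), abs(-1))) evaluates to false; next s becomes 10; next final value -10
-8 and -10 differ, so these are not the same function on this domain.
verdict: not equivalent; witness: x=0, y=0, z=3


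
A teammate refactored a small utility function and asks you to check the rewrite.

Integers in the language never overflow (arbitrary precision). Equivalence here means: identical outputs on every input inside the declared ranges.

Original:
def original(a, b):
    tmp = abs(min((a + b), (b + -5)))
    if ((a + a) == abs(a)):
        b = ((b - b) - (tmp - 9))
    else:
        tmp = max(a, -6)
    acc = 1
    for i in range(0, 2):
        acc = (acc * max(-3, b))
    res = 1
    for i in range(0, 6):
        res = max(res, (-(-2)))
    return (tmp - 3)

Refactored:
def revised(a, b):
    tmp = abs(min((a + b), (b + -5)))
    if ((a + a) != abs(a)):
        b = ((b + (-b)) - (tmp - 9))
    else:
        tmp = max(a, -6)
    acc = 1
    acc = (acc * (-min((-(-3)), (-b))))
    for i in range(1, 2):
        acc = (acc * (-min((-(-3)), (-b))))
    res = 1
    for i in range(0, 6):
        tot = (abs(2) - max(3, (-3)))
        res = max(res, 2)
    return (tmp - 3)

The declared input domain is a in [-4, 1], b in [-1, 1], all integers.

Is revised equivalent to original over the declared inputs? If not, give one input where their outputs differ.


Try a=-4, b=-1.
original: tmp=6, then ((a + a) == abs(a)) is false, then tmp=-4, then acc=1, then (i=0), then acc=-1, then (i=1), then acc=1, then res=1, then (i=0), then res=2, then (i=1), then res=2, then (i=2), then res=2, then (i=3), then res=2, then (i=4), then res=2, then (i=5), then res=2, then returns -7
revised: tmp=6, then ((a + a) != abs(a)) is true, then b=3, then acc=1, then acc=3, then (i=1), then acc=9, then res=1, then (i=0), then tot=-1, then res=2, then (i=1), then tot=-1, then res=2, then (i=2), then tot=-1, then res=2, then (i=3), then tot=-1, then res=2, then (i=4), then tot=-1, then res=2, then (i=5), then tot=-1, then res=2, then returns 3
-7 vs 3 — the two versions disagree here.
verdict: not equivalent; witness: a=-4, b=-1


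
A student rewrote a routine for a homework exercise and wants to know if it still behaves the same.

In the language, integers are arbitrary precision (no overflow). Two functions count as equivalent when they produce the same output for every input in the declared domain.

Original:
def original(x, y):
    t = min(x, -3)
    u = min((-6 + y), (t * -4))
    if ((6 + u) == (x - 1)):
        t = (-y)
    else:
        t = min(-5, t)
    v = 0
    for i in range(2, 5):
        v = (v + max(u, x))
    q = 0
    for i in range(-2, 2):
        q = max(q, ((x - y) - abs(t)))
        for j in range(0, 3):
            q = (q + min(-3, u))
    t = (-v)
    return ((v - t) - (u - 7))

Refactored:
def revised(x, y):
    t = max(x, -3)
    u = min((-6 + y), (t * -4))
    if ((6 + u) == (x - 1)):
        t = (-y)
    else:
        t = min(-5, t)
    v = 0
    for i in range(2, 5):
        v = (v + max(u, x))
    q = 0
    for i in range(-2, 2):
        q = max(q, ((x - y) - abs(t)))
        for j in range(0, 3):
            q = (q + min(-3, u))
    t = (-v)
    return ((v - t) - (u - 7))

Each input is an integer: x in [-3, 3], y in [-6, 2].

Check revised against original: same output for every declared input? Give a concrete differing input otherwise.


The rewrite breaks on x=2, y=-1, where the results are 26 and 27.
original: t becomes -3; next u becomes -7; next ((6 + u) == (x - 1)) evaluates to false; next t becomes -5; next v becomes 0; next at i=2:; next v becomes 2; next at i=3:; next v becomes 4; next at i=4:; next v becomes 6; next q becomes 0; next at i=-2:; next q becomes 0; next at j=0:; next q becomes -7; next at j=1:; next q becomes -14; next at j=2:; next q becomes -21; next at i=-1:; next q becomes -2; next at j=0:; next q becomes -9; next at j=1:; next q becomes -16; next at j=2:; next q becomes -23; next at i=0:; next q becomes -2; next at j=0:; next q becomes -9; next at j=1:; next q becomes -16; next at j=2:; next q becomes -23; next at i=1:; next q becomes -2; next at j=0:; next q becomes -9; next at j=1:; next q becomes -16; next at j=2:; next q becomes -23; next t becomes -6; next final value 26
revised: t becomes 2; next u becomes -8; next ((6 + u) == (x - 1)) evaluates to false; next t becomes -5; next v becomes 0; next at i=2:; next v becomes 2; next at i=3:; next v becomes 4; next at i=4:; next v becomes 6; next q becomes 0; next at i=-2:; next q becomes 0; next at j=0:; next q becomes -8; next at j=1:; next q becomes -16; next at j=2:; next q becomes -24; next at i=-1:; next q becomes -2; next at j=0:; next q becomes -10; next at j=1:; next q becomes -18; next at j=2:; next q becomes -26; next at i=0:; next q becomes -2; next at j=0:; next q becomes -10; next at j=1:; next q becomes -18; next at j=2:; next q becomes -26; next at i=1:; next q becomes -2; next at j=0:; next q becomes -10; next at j=1:; next q becomes -18; next at j=2:; next q becomes -26; next t becomes -6; next final value 27
verdict: not equivalent; witness: x=2, y=-1


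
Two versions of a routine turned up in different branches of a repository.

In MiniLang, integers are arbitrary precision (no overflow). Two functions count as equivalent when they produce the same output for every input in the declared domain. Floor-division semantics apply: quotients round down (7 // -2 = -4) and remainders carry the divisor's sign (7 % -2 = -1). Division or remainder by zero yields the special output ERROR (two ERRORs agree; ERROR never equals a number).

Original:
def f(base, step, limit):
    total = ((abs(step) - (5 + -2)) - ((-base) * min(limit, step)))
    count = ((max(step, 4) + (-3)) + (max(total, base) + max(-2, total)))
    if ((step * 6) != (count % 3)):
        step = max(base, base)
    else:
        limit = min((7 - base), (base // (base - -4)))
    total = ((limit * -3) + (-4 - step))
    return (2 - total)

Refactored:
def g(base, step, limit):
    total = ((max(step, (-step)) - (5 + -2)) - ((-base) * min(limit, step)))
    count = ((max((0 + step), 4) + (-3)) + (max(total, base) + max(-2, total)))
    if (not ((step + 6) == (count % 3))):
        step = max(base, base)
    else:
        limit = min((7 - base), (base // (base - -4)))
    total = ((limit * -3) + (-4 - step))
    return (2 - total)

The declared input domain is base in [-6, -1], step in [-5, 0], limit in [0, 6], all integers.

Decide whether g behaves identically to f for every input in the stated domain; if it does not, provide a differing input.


Consider the input base=-5, step=-5, limit=0.
f: total=27, then count=55, then ((step * 6) != (count % 3)) is true, then step=-5, then total=1, then returns 1
g: total=27, then count=55, then (not ((step + 6) == (count % 3))) is false, then limit=5, then total=-14, then returns 16
1 vs 16 — the two versions disagree here.
verdict: not equivalent; witness: base=-5, step=-5, limit=0


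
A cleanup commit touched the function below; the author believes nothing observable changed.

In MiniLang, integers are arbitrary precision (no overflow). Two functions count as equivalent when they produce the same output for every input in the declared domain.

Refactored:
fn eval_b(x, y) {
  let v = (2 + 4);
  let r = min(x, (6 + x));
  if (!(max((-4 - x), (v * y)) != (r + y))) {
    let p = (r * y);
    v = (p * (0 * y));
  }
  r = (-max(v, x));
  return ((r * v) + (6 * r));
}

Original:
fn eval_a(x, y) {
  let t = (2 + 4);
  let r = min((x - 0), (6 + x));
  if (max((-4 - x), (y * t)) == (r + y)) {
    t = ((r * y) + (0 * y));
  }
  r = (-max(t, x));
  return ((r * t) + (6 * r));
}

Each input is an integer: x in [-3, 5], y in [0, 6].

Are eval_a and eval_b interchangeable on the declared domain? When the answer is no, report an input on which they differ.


The rewrite breaks on x=5, y=1, where the results are -55 and -30.
eval_a: t=6, then r=5, then (max((-4 - x), (y * t)) == (r + y)) is true, then t=5, then r=-5, then returns -55
eval_b: v=6, then r=5, then (!(max((-4 - x), (v * y)) != (r + y))) is true, then p=5, then v=0, then r=-5, then returns -30
verdict: not equivalent; witness: x=5, y=1


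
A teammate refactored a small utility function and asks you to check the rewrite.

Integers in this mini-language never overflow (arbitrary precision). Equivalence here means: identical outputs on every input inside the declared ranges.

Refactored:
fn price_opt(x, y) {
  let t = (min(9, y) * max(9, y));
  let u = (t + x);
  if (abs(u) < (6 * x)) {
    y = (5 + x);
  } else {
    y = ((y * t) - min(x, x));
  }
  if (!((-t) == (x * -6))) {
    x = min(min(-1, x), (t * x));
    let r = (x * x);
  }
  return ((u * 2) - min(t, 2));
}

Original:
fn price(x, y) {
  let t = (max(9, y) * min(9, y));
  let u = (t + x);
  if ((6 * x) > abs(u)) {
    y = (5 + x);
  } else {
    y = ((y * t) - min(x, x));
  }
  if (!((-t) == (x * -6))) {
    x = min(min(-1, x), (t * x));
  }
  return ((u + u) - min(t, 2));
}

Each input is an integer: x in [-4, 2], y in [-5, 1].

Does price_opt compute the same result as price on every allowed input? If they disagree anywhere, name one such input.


Equivalent — the differences include local variable names differ, statement counts differ, constant usage differs, comparison usage differs, arithmetic usage differs, yet no declared input distinguishes the two.
One worked example (x=-3, y=-3) — price: t := -27 | u := -30 | ((6 * x) > abs(u)): false | y := 84 | (!((-t) == (x * -6))): true | x := -3 | result -33; price_opt: t := -27 | u := -30 | (abs(u) < (6 * x)): false | y := 84 | (!((-t) == (x * -6))): true | x := -3 | r := 9 | result -33; agreement on -33.
Checked all 49 inputs in the declared domain: the outputs agree on every one.
verdict: equivalent
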